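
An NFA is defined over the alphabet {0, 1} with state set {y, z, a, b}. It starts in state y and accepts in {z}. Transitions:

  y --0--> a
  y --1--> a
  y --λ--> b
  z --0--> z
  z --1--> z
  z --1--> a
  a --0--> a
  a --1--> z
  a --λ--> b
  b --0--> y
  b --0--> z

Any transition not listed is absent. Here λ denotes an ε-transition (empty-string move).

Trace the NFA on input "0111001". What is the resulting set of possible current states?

{z, a, b}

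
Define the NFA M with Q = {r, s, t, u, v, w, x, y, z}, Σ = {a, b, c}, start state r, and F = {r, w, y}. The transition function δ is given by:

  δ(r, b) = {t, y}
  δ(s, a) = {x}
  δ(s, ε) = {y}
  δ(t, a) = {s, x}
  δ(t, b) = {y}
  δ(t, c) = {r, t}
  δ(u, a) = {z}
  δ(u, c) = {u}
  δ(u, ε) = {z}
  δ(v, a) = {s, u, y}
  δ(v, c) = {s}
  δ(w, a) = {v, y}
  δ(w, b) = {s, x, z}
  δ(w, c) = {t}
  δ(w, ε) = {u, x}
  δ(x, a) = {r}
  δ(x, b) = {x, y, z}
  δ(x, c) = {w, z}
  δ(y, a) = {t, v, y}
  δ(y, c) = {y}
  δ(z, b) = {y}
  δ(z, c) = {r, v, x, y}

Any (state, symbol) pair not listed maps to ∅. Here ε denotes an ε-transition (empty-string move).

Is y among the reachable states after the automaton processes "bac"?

Start in {r}.
Read 'b': r→{t, y}; now {t, y}.
Read 'a': t→{s, x}, y→{t, v, y}; now {s, t, v, x, y}.
Read 'c': s→∅, t→{r, t}, v→{s}, x→{w, z}, y→{y}; union {r, s, t, w, y, z}; ε-closure = {r, s, t, u, w, x, y, z}.
State y is in {r, s, t, u, w, x, y, z}.

Yes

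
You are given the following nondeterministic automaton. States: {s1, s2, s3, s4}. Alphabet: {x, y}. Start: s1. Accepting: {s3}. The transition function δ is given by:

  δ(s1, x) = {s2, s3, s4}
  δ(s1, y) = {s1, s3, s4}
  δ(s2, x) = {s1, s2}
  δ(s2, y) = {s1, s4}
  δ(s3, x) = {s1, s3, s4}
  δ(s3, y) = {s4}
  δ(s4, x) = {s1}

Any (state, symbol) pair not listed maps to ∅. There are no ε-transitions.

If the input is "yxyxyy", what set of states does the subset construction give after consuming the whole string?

Start in {s1}.
Read 'y': {s1} → {s1, s3, s4}.
Read 'x': {s1, s3, s4} → {s1, s2, s3, s4}.
Read 'y': {s1, s2, s3, s4} → {s1, s3, s4}.
Read 'x': {s1, s3, s4} → {s1, s2, s3, s4}.
Read 'y': {s1, s2, s3, s4} → {s1, s3, s4}.
Read 'y': {s1, s3, s4} → {s1, s3, s4}.

{s1, s3, s4}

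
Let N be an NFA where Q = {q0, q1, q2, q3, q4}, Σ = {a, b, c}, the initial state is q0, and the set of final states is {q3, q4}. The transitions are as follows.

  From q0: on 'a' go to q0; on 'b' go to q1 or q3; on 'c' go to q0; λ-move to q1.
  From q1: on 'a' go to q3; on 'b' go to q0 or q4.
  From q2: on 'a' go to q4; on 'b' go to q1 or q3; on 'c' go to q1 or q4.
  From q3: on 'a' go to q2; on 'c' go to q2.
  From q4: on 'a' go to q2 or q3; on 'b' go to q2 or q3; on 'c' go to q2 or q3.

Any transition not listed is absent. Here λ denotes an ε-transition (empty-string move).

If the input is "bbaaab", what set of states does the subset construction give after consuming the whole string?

Start: ε-closure({q0}) = {q0, q1}.
Read 'b': q0→{q1, q3}, q1→{q0, q4}; now {q0, q1, q3, q4}.
Read 'b': q0→{q1, q3}, q1→{q0, q4}, q3→∅, q4→{q2, q3}; now {q0, q1, q2, q3, q4}.
Read 'a': q0→{q0}, q1→{q3}, q2→{q4}, q3→{q2}, q4→{q2, q3}; union {q0, q2, q3, q4}; ε-closure = {q0, q1, q2, q3, q4}.
Read 'a': q0→{q0}, q1→{q3}, q2→{q4}, q3→{q2}, q4→{q2, q3}; union {q0, q2, q3, q4}; ε-closure = {q0, q1, q2, q3, q4}.
Read 'a': q0→{q0}, q1→{q3}, q2→{q4}, q3→{q2}, q4→{q2, q3}; union {q0, q2, q3, q4}; ε-closure = {q0, q1, q2, q3, q4}.
Read 'b': q0→{q1, q3}, q1→{q0, q4}, q2→{q1, q3}, q3→∅, q4→{q2, q3}; now {q0, q1, q2, q3, q4}.

{q0, q1, q2, q3, q4}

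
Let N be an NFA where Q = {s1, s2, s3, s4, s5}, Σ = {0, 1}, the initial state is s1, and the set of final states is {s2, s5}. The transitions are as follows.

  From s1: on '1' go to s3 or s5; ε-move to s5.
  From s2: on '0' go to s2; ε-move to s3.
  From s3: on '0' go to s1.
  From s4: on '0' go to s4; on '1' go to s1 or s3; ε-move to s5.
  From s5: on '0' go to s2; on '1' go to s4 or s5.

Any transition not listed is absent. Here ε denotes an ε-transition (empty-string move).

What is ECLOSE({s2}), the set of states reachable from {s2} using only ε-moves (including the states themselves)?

Begin with {s2}.
ε-move s2 → s3; add s3.

{s2, s3}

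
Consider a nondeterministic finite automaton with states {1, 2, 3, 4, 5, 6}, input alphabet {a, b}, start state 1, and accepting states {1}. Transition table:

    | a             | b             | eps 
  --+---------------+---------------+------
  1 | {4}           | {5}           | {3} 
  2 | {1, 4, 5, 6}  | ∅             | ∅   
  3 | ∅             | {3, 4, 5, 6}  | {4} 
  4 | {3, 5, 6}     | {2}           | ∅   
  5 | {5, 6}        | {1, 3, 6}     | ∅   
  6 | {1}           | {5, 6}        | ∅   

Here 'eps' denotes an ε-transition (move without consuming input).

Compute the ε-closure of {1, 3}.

Begin with {1, 3}.
ε-move 3 → 4; add 4.

{1, 3, 4}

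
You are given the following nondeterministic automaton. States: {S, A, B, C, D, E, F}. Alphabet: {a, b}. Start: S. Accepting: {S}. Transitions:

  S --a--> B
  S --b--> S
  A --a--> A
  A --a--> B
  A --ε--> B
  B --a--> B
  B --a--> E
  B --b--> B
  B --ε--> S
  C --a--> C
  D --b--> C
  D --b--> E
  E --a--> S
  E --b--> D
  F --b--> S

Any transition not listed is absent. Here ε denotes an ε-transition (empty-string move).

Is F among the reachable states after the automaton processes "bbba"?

No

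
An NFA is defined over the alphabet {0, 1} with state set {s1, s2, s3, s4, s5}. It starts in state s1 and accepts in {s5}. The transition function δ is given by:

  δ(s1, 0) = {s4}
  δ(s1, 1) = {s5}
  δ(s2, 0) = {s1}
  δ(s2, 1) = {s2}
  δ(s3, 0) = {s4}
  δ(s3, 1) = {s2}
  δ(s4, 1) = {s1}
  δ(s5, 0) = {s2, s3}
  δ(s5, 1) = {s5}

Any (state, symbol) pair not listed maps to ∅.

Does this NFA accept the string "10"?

No

Start in {s1}.
Read '1': {s1} → {s5}.
Read '0': {s5} → {s2, s3}.
The final set {s2, s3} contains no accepting state.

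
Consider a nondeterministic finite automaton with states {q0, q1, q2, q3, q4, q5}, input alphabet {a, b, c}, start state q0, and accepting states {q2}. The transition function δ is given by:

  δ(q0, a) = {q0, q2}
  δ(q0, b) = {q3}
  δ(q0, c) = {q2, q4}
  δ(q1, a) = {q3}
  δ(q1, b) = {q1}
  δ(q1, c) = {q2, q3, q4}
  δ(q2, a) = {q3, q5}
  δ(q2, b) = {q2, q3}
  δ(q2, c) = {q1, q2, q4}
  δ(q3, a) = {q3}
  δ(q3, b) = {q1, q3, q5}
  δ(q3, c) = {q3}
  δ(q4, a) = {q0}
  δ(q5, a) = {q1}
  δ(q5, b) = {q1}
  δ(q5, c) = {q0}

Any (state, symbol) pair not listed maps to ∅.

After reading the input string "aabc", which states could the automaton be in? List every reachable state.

Start in {q0}.
Read 'a': q0→{q0, q2}; now {q0, q2}.
Read 'a': q0→{q0, q2}, q2→{q3, q5}; now {q0, q2, q3, q5}.
Read 'b': q0→{q3}, q2→{q2, q3}, q3→{q1, q3, q5}, q5→{q1}; now {q1, q2, q3, q5}.
Read 'c': q1→{q2, q3, q4}, q2→{q1, q2, q4}, q3→{q3}, q5→{q0}; now {q0, q1, q2, q3, q4}.

{q0, q1, q2, q3, q4}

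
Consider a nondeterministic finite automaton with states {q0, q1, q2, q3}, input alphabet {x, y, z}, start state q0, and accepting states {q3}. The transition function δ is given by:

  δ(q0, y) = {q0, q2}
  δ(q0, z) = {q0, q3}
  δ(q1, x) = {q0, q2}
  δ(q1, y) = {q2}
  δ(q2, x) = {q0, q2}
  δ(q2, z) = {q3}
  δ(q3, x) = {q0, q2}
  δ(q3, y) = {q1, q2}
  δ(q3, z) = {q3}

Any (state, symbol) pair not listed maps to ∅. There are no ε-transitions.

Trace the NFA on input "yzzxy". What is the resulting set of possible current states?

Start in {q0}.
Read 'y': {q0} → {q0, q2}.
Read 'z': {q0, q2} → {q0, q3}.
Read 'z': {q0, q3} → {q0, q3}.
Read 'x': {q0, q3} → {q0, q2}.
Read 'y': {q0, q2} → {q0, q2}.

{q0, q2}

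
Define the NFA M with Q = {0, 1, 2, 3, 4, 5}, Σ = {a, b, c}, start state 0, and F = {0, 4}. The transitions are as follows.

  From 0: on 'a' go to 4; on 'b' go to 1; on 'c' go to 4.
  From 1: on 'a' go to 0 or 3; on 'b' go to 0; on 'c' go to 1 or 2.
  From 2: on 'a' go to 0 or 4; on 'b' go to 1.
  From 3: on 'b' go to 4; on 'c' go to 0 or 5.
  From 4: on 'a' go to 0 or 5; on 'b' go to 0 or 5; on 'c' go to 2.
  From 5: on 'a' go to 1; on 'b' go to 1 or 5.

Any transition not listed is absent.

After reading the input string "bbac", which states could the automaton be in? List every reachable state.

{2}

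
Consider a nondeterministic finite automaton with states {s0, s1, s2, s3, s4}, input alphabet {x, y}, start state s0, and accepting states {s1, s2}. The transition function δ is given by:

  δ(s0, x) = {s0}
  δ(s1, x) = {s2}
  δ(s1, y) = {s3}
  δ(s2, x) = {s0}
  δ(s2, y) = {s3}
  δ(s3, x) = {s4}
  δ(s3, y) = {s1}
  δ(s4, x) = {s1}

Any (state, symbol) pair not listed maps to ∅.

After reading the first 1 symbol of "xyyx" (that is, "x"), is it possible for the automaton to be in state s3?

Start in {s0}.
Read 'x': s0→{s0}; now {s0}.
State s3 is not in {s0}.

No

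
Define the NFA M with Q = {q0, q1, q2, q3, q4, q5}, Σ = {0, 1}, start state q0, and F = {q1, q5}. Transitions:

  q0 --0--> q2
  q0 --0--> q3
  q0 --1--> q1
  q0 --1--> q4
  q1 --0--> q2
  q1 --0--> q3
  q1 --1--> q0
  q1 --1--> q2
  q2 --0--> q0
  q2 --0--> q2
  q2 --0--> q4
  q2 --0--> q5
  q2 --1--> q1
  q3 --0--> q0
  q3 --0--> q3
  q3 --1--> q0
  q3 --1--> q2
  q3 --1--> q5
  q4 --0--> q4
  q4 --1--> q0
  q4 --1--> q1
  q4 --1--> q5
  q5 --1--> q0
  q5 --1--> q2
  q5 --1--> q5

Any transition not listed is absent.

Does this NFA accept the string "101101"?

Yes

Start in {q0}.
Read '1': q0→{q1, q4}; now {q1, q4}.
Read '0': q1→{q2, q3}, q4→{q4}; now {q2, q3, q4}.
Read '1': q2→{q1}, q3→{q0, q2, q5}, q4→{q0, q1, q5}; now {q0, q1, q2, q5}.
Read '1': q0→{q1, q4}, q1→{q0, q2}, q2→{q1}, q5→{q0, q2, q5}; now {q0, q1, q2, q4, q5}.
Read '0': q0→{q2, q3}, q1→{q2, q3}, q2→{q0, q2, q4, q5}, q4→{q4}, q5→∅; now {q0, q2, q3, q4, q5}.
Read '1': q0→{q1, q4}, q2→{q1}, q3→{q0, q2, q5}, q4→{q0, q1, q5}, q5→{q0, q2, q5}; now {q0, q1, q2, q4, q5}.
The final set {q0, q1, q2, q4, q5} contains the accepting states q1, q5.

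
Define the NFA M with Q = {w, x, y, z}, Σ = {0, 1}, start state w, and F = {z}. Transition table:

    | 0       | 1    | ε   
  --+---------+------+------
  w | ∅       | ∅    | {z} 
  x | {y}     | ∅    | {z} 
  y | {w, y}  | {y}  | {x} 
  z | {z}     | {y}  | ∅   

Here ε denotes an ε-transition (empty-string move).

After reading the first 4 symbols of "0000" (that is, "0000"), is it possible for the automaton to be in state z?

Yes

Start: ε-closure({w}) = {w, z}.
Read '0': w→∅, z→{z}; now {z}.
Read '0': z→{z}; now {z}.
Read '0': z→{z}; now {z}.
Read '0': z→{z}; now {z}.
State z is in {z}.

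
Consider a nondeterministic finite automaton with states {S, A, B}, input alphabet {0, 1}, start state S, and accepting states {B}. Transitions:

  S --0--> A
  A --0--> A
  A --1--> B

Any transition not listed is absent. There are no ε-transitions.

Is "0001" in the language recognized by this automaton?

Yes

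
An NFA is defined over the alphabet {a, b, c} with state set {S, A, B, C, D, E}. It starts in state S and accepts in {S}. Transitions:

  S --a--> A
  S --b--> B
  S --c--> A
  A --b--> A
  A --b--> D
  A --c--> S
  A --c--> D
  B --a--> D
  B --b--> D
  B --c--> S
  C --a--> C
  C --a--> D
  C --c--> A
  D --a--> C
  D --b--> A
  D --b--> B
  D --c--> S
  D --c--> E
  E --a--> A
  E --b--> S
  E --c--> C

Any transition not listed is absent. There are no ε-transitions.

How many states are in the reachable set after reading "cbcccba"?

2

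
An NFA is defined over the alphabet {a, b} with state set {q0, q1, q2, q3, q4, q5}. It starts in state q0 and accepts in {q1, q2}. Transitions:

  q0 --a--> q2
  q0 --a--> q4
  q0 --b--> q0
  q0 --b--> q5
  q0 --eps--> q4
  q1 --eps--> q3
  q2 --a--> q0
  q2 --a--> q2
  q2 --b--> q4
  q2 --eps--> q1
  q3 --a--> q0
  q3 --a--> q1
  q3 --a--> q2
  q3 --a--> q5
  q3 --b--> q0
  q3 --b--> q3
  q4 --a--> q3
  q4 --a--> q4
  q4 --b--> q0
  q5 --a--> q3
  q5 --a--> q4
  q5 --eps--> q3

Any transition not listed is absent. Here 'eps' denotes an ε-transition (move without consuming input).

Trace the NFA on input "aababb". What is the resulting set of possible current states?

{q0, q3, q4, q5}

Start: ε-closure({q0}) = {q0, q4}.
Read 'a': {q0, q4} → {q1, q2, q3, q4}.
Read 'a': {q1, q2, q3, q4} → {q0, q1, q2, q3, q4, q5}.
Read 'b': {q0, q1, q2, q3, q4, q5} → {q0, q3, q4, q5}.
Read 'a': {q0, q3, q4, q5} → {q0, q1, q2, q3, q4, q5}.
Read 'b': {q0, q1, q2, q3, q4, q5} → {q0, q3, q4, q5}.
Read 'b': {q0, q3, q4, q5} → {q0, q3, q4, q5}.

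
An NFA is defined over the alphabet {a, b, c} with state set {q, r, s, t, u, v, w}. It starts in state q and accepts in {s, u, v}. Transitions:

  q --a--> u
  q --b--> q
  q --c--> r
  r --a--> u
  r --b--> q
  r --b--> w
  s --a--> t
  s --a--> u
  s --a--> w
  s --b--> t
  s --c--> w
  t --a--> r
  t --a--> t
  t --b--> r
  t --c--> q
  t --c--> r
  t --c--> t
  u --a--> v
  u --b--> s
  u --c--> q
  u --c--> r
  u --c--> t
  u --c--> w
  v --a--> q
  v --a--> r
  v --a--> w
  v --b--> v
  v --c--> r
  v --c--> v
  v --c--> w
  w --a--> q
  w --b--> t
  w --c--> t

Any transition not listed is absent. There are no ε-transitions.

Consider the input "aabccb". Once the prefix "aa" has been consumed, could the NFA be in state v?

Yes

Start in {q}.
Read 'a': {q} → {u}.
Read 'a': {u} → {v}.
State v is in {v}.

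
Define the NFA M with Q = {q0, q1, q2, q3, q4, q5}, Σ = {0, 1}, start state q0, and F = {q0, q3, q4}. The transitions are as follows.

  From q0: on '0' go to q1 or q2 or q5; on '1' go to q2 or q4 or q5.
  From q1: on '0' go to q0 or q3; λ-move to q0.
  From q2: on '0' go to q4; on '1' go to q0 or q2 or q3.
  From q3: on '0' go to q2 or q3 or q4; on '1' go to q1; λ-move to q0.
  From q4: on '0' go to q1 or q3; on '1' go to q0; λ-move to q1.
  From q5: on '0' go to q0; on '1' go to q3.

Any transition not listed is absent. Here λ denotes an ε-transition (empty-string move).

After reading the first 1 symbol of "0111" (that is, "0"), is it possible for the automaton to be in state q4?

Start in {q0}.
Read '0': q0→{q1, q2, q5}; union {q1, q2, q5}; ε-closure = {q0, q1, q2, q5}.
State q4 is not in {q0, q1, q2, q5}.

No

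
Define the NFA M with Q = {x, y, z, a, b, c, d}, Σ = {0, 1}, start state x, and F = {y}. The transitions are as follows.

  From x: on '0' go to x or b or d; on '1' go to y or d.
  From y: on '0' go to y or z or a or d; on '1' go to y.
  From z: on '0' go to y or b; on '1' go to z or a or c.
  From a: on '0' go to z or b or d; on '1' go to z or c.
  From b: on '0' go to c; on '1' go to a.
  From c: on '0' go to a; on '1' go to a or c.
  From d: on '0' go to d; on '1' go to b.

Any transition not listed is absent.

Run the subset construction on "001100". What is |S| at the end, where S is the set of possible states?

6

Start in {x}.
Read '0': x→{x, b, d}; now {x, b, d}.
Read '0': x→{x, b, d}, b→{c}, d→{d}; now {x, b, c, d}.
Read '1': x→{y, d}, b→{a}, c→{a, c}, d→{b}; now {y, a, b, c, d}.
Read '1': y→{y}, a→{z, c}, b→{a}, c→{a, c}, d→{b}; now {y, z, a, b, c}.
Read '0': y→{y, z, a, d}, z→{y, b}, a→{z, b, d}, b→{c}, c→{a}; now {y, z, a, b, c, d}.
Read '0': y→{y, z, a, d}, z→{y, b}, a→{z, b, d}, b→{c}, c→{a}, d→{d}; now {y, z, a, b, c, d}.
That set has 6 states.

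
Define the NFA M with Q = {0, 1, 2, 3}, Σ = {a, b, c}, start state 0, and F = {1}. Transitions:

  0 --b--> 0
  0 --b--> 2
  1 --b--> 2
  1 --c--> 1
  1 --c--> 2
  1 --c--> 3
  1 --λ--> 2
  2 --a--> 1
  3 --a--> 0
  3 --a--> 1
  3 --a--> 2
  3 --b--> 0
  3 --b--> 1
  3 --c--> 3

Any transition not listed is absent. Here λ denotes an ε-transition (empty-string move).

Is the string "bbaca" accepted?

Yes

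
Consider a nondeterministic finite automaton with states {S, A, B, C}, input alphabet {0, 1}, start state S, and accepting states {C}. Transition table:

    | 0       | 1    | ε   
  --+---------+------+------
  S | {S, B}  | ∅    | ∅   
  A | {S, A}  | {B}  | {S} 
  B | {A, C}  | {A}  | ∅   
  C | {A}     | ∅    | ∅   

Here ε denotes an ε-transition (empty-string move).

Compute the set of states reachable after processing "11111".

∅

Start in {S}.
Read '1': {S} → ∅.
The set is empty and remains empty for the remaining 4 symbols.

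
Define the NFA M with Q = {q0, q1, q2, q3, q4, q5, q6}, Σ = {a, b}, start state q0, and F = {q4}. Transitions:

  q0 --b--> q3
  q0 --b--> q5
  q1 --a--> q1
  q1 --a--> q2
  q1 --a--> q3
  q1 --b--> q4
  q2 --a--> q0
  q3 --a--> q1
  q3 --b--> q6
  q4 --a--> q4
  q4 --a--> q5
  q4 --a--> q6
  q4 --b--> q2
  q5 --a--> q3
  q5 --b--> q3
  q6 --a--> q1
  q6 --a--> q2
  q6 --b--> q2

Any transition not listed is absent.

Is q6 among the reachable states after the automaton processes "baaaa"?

No

Start in {q0}.
Read 'b': {q0} → {q3, q5}.
Read 'a': {q3, q5} → {q1, q3}.
Read 'a': {q1, q3} → {q1, q2, q3}.
Read 'a': {q1, q2, q3} → {q0, q1, q2, q3}.
Read 'a': {q0, q1, q2, q3} → {q0, q1, q2, q3}.
State q6 is not in {q0, q1, q2, q3}.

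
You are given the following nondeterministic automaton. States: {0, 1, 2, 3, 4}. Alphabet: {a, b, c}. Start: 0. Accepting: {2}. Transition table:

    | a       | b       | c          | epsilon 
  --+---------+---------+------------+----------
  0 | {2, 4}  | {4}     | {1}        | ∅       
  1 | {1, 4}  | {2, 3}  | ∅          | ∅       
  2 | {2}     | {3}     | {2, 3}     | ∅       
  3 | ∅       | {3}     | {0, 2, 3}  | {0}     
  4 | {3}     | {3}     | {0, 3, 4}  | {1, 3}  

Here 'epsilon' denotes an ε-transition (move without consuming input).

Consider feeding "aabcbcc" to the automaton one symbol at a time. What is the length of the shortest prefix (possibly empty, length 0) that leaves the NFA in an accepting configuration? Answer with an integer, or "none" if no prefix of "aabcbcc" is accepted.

Start in {0}.
Read 'a': {0} → {0, 1, 2, 3, 4}.
None of the earlier sets intersect F, but {0, 1, 2, 3, 4} does.

1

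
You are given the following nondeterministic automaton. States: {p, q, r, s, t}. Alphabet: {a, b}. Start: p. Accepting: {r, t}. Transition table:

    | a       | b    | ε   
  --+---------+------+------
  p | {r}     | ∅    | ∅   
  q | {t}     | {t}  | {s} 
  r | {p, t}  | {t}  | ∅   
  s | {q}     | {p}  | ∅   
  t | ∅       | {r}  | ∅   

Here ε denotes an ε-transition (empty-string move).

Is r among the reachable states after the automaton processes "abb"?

Yes

Start in {p}.
Read 'a': {p} → {r}.
Read 'b': {r} → {t}.
Read 'b': {t} → {r}.
State r is in {r}.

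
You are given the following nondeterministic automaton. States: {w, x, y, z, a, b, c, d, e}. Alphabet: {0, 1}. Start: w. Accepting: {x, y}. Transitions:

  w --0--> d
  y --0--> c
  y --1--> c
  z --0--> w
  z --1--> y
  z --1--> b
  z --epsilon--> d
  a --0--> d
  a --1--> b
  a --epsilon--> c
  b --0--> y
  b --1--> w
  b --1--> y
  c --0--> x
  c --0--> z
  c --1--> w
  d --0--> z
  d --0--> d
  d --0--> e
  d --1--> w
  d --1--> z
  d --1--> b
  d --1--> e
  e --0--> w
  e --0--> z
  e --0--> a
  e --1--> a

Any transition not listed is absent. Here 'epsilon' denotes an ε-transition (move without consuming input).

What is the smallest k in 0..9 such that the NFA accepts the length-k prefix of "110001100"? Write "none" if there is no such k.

none

Start in {w}.
Read '1': w→∅; now ∅.
The set is empty and remains empty for the remaining 8 symbols.
No reachable set along the way intersects F.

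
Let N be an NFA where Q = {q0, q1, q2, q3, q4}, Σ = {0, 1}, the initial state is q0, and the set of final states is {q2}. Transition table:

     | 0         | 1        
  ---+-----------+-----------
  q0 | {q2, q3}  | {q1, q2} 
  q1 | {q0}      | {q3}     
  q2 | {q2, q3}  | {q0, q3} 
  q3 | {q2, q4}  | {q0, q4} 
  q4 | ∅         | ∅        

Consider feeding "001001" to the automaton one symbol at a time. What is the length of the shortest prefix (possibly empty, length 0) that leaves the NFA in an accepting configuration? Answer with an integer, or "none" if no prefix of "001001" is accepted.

1

Start in {q0}.
Read '0': q0→{q2, q3}; now {q2, q3}.
None of the earlier sets intersect F, but {q2, q3} does.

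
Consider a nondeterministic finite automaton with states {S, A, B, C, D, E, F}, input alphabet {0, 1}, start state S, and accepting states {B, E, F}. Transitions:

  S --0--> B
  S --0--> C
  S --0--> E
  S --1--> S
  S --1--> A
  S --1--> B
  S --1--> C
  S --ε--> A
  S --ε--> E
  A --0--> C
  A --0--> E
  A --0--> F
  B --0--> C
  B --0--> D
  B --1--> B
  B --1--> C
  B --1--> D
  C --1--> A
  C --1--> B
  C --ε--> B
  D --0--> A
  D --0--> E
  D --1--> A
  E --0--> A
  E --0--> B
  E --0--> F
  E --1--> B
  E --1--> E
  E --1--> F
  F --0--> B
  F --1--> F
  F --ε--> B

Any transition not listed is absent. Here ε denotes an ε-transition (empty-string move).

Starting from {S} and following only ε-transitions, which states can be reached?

{S, A, E}

Begin with {S}.
ε-move S → A; add A.
ε-move S → E; add E.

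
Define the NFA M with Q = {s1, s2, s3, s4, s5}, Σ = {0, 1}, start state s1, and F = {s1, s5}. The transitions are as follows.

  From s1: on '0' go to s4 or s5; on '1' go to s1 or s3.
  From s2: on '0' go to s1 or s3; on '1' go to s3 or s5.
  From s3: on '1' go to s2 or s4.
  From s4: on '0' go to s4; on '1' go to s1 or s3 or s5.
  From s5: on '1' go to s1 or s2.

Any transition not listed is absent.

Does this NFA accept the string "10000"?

No

Start in {s1}.
Read '1': s1→{s1, s3}; now {s1, s3}.
Read '0': s1→{s4, s5}, s3→∅; now {s4, s5}.
Read '0': s4→{s4}, s5→∅; now {s4}.
Read '0': s4→{s4}; now {s4}.
Read '0': s4→{s4}; now {s4}.
The final set {s4} contains no accepting state.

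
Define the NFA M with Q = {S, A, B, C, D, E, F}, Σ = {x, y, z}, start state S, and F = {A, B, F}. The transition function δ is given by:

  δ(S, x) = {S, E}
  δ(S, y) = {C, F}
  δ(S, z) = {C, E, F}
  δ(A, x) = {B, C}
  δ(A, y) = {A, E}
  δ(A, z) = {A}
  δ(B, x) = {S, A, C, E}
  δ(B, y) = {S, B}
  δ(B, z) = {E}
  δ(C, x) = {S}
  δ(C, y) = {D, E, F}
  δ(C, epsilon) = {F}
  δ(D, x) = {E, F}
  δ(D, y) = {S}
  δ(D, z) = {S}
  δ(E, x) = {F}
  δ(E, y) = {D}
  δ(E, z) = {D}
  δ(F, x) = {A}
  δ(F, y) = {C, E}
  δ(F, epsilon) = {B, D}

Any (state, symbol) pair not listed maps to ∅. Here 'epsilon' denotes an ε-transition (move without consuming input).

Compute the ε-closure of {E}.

Begin with {E}.
No ε-moves leave this set, so the closure equals the set itself.

{E}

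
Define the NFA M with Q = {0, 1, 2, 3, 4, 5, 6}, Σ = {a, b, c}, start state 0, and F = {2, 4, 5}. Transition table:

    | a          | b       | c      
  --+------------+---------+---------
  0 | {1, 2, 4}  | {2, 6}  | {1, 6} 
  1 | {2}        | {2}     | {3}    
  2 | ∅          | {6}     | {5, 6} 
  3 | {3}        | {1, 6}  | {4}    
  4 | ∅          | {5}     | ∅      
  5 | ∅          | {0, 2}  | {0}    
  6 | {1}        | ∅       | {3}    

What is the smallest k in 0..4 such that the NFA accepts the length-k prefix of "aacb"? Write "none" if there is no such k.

Start in {0}.
Read 'a': 0→{1, 2, 4}; now {1, 2, 4}.
None of the earlier sets intersect F, but {1, 2, 4} does.

1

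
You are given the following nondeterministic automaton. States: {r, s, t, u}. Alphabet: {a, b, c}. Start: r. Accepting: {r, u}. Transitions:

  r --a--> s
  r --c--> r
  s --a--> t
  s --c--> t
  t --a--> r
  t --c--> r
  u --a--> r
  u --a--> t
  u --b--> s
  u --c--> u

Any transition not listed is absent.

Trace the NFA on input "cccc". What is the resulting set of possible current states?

{r}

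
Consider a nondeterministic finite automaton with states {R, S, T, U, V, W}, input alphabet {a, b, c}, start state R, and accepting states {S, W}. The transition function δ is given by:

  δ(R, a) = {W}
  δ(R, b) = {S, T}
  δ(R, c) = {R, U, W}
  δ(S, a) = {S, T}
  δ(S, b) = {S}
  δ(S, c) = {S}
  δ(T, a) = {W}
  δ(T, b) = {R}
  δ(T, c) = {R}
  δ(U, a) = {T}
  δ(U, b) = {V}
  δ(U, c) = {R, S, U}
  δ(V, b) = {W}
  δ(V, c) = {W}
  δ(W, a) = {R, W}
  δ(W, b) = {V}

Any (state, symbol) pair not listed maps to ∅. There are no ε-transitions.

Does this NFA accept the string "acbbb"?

Start in {R}.
Read 'a': {R} → {W}.
Read 'c': {W} → ∅.
The set is empty and remains empty for the remaining 3 symbols.
The final set ∅ contains no accepting state.

No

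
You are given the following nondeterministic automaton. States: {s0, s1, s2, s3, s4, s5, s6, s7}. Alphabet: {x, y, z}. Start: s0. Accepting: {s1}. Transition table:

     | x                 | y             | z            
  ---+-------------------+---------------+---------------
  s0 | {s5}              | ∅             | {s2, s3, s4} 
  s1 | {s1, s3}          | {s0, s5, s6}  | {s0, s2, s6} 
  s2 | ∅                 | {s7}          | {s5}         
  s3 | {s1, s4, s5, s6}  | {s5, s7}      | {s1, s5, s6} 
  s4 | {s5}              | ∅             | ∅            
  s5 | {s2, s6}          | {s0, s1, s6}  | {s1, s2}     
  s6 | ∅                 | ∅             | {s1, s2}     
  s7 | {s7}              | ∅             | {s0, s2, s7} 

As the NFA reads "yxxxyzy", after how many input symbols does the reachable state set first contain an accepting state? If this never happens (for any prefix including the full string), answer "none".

none

Start in {s0}.
Read 'y': {s0} → ∅.
The set is empty and remains empty for the remaining 6 symbols.
No reachable set along the way intersects F.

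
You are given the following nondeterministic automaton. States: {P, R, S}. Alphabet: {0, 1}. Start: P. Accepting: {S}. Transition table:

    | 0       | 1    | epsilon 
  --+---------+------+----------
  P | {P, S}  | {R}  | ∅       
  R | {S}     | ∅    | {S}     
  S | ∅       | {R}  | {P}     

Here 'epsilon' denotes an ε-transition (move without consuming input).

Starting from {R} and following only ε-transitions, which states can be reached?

{P, R, S}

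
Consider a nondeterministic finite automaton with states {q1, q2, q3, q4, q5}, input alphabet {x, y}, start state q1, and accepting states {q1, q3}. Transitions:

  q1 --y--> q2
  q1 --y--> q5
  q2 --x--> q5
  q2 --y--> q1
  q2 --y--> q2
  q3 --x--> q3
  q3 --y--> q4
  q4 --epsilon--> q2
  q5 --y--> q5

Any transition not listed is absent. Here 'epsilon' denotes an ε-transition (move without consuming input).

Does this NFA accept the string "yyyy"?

Start in {q1}.
Read 'y': {q1} → {q2, q5}.
Read 'y': {q2, q5} → {q1, q2, q5}.
Read 'y': {q1, q2, q5} → {q1, q2, q5}.
Read 'y': {q1, q2, q5} → {q1, q2, q5}.
The final set {q1, q2, q5} contains the accepting state q1.

Yes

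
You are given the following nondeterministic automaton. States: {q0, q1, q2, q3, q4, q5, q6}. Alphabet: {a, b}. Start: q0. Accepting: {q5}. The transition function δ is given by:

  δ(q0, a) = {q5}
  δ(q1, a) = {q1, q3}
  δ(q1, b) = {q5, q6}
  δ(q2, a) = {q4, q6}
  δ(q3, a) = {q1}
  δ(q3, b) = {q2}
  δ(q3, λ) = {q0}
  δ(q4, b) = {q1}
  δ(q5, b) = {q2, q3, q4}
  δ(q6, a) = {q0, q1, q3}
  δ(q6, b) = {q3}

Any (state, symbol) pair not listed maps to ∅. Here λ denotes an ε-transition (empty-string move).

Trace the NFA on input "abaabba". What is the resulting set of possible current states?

Start in {q0}.
Read 'a': q0→{q5}; now {q5}.
Read 'b': q5→{q2, q3, q4}; union {q2, q3, q4}; ε-closure = {q0, q2, q3, q4}.
Read 'a': q0→{q5}, q2→{q4, q6}, q3→{q1}, q4→∅; now {q1, q4, q5, q6}.
Read 'a': q1→{q1, q3}, q4→∅, q5→∅, q6→{q0, q1, q3}; now {q0, q1, q3}.
Read 'b': q0→∅, q1→{q5, q6}, q3→{q2}; now {q2, q5, q6}.
Read 'b': q2→∅, q5→{q2, q3, q4}, q6→{q3}; union {q2, q3, q4}; ε-closure = {q0, q2, q3, q4}.
Read 'a': q0→{q5}, q2→{q4, q6}, q3→{q1}, q4→∅; now {q1, q4, q5, q6}.

{q1, q4, q5, q6}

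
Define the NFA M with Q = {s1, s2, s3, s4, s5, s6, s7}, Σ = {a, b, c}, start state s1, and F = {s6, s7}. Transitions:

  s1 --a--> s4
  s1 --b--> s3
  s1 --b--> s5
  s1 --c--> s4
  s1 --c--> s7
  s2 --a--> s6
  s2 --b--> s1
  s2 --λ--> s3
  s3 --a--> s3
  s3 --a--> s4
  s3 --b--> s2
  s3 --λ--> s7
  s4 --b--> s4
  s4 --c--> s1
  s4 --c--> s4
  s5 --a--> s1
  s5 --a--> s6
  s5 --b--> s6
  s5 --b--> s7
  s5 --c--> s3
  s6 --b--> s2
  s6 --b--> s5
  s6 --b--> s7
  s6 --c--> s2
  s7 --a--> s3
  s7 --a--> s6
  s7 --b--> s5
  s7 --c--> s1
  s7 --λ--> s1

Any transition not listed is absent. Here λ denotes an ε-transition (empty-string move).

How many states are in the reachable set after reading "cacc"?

3

Start in {s1}.
Read 'c': {s1} → {s1, s4, s7}.
Read 'a': {s1, s4, s7} → {s1, s3, s4, s6, s7}.
Read 'c': {s1, s3, s4, s6, s7} → {s1, s2, s3, s4, s7}.
Read 'c': {s1, s2, s3, s4, s7} → {s1, s4, s7}.
That set has 3 states.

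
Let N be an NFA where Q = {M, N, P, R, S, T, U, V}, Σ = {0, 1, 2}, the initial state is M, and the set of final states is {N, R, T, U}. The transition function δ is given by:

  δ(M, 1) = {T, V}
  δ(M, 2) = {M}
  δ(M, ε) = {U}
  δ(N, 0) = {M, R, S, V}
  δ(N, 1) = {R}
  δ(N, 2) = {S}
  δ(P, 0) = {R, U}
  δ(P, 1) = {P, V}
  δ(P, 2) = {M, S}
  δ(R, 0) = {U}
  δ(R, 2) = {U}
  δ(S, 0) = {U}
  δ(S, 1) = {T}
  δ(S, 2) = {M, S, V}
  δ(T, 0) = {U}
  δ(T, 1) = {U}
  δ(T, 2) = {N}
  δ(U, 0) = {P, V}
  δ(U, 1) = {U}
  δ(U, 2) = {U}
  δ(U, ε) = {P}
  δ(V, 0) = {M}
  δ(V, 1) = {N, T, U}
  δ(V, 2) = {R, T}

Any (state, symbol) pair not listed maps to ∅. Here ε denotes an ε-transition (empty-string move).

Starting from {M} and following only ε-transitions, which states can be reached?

{M, P, U}

Begin with {M}.
ε-move M → U; add U.
ε-move U → P; add P.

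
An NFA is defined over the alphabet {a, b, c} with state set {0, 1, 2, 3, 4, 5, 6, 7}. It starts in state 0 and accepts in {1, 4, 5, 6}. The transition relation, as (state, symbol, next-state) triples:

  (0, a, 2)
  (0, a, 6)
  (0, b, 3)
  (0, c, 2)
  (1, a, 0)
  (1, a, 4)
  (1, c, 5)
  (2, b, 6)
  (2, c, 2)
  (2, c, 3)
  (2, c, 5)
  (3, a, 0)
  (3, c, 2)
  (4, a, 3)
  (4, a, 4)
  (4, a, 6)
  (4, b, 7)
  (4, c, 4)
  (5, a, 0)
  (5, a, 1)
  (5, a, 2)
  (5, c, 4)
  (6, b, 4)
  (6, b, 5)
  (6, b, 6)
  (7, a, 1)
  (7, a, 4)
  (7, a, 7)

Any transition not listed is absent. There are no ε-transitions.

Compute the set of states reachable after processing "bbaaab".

Start in {0}.
Read 'b': 0→{3}; now {3}.
Read 'b': 3→∅; now ∅.
The set is empty and remains empty for the remaining 4 symbols.

∅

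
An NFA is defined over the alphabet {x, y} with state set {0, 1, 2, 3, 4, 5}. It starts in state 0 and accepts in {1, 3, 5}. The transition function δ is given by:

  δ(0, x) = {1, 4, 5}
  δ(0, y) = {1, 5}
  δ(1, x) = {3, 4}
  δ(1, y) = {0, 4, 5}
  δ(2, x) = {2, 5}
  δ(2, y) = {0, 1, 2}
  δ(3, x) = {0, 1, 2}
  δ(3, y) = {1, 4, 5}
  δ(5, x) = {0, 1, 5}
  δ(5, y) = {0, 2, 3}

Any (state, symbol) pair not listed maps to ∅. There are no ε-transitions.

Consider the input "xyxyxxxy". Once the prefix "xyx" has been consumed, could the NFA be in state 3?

Start in {0}.
Read 'x': {0} → {1, 4, 5}.
Read 'y': {1, 4, 5} → {0, 2, 3, 4, 5}.
Read 'x': {0, 2, 3, 4, 5} → {0, 1, 2, 4, 5}.
State 3 is not in {0, 1, 2, 4, 5}.

No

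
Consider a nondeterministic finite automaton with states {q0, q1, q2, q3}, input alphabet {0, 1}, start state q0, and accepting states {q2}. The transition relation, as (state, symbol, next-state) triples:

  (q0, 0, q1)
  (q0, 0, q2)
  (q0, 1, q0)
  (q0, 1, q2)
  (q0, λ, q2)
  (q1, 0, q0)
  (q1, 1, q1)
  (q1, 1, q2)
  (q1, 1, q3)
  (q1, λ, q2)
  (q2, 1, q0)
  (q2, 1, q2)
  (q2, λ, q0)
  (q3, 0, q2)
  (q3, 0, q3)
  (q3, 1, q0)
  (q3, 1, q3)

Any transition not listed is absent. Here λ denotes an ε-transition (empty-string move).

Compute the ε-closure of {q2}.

{q0, q2}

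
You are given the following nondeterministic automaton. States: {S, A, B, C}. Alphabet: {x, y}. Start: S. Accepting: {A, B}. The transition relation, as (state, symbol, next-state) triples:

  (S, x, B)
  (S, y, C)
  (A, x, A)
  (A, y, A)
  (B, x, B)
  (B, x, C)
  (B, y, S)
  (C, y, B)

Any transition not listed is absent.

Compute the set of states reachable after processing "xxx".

Start in {S}.
Read 'x': S→{B}; now {B}.
Read 'x': B→{B, C}; now {B, C}.
Read 'x': B→{B, C}, C→∅; now {B, C}.

{B, C}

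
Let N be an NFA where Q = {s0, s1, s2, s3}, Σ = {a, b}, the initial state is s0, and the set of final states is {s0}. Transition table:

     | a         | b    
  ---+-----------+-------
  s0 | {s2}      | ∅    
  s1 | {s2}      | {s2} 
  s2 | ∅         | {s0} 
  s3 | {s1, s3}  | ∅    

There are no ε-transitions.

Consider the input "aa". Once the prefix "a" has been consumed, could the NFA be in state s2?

Start in {s0}.
Read 'a': s0→{s2}; now {s2}.
State s2 is in {s2}.

Yes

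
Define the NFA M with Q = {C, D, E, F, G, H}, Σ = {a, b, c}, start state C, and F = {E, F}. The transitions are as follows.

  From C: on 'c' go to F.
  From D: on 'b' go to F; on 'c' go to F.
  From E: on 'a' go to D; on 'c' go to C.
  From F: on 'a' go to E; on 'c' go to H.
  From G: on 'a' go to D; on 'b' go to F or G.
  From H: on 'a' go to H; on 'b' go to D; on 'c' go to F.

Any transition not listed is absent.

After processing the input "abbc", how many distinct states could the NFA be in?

0

Start in {C}.
Read 'a': {C} → ∅.
The set is empty and remains empty for the remaining 3 symbols.
That set has 0 states.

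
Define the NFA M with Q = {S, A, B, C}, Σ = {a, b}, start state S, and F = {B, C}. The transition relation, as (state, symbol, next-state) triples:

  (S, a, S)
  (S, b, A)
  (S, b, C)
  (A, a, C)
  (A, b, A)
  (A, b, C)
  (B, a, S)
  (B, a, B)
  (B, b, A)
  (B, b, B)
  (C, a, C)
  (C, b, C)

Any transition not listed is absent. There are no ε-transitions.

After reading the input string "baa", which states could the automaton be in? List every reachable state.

{C}

Start in {S}.
Read 'b': S→{A, C}; now {A, C}.
Read 'a': A→{C}, C→{C}; now {C}.
Read 'a': C→{C}; now {C}.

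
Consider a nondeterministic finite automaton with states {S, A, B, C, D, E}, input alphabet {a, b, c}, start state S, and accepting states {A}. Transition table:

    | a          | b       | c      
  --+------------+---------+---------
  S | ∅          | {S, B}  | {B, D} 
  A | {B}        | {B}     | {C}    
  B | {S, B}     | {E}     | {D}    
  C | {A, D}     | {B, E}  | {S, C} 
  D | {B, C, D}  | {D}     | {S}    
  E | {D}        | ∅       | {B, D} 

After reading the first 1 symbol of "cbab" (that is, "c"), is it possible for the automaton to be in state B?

Start in {S}.
Read 'c': {S} → {B, D}.
State B is in {B, D}.

Yes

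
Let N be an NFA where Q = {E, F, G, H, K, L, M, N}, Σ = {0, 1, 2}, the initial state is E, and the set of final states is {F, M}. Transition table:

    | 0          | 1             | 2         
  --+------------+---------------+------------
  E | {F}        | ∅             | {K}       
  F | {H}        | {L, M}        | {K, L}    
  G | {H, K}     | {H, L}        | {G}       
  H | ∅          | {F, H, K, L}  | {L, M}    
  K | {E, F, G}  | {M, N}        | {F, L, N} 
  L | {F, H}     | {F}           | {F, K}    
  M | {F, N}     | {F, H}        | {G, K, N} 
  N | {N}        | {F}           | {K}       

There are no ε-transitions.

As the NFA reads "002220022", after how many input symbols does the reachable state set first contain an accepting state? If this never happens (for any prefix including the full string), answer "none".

Start in {E}.
Read '0': E→{F}; now {F}.
None of the earlier sets intersect F, but {F} does.

1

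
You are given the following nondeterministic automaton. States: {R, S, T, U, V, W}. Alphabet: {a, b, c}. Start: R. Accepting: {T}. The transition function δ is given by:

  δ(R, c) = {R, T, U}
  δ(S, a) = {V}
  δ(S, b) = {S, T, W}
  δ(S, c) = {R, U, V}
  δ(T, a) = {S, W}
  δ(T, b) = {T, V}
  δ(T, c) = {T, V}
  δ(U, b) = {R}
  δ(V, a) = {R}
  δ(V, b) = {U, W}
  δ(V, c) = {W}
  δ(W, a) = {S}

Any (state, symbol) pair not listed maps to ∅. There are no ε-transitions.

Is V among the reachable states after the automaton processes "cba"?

No

Start in {R}.
Read 'c': R→{R, T, U}; now {R, T, U}.
Read 'b': R→∅, T→{T, V}, U→{R}; now {R, T, V}.
Read 'a': R→∅, T→{S, W}, V→{R}; now {R, S, W}.
State V is not in {R, S, W}.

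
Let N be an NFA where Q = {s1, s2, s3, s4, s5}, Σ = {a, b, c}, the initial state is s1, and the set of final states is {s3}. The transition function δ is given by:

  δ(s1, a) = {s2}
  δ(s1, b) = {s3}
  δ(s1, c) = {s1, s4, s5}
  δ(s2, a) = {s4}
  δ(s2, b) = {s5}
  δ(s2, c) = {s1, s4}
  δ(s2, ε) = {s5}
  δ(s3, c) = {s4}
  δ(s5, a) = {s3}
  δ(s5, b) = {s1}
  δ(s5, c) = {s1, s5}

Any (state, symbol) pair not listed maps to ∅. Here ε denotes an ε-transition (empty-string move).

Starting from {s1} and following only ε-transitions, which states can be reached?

{s1}

Begin with {s1}.
No ε-moves leave this set, so the closure equals the set itself.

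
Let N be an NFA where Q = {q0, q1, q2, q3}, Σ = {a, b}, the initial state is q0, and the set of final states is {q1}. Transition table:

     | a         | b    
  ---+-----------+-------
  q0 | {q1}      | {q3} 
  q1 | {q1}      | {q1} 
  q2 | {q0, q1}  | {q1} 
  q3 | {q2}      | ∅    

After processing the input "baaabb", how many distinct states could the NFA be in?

Start in {q0}.
Read 'b': q0→{q3}; now {q3}.
Read 'a': q3→{q2}; now {q2}.
Read 'a': q2→{q0, q1}; now {q0, q1}.
Read 'a': q0→{q1}, q1→{q1}; now {q1}.
Read 'b': q1→{q1}; now {q1}.
Read 'b': q1→{q1}; now {q1}.
That set has 1 state.

1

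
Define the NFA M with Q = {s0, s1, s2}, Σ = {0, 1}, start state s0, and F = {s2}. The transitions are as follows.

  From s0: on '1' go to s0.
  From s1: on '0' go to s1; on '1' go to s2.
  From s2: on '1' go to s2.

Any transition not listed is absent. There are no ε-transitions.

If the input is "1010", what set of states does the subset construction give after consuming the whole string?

∅

Start in {s0}.
Read '1': s0→{s0}; now {s0}.
Read '0': s0→∅; now ∅.
The set is empty and remains empty for the remaining 2 symbols.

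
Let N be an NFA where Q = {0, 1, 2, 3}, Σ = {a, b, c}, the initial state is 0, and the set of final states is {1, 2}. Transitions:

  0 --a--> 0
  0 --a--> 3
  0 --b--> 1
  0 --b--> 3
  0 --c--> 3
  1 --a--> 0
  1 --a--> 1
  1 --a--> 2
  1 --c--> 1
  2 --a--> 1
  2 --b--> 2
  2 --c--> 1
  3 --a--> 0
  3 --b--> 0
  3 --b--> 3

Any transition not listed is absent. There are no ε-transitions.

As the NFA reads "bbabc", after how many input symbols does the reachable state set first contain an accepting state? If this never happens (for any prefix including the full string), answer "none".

Start in {0}.
Read 'b': {0} → {1, 3}.
None of the earlier sets intersect F, but {1, 3} does.

1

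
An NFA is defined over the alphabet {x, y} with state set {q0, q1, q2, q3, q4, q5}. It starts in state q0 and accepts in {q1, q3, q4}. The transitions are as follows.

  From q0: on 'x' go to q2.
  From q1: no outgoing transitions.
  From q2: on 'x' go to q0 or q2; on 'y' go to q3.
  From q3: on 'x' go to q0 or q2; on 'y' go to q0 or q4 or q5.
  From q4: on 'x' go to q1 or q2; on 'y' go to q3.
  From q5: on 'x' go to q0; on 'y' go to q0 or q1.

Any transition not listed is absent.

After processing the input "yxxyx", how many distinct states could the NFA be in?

Start in {q0}.
Read 'y': {q0} → ∅.
The set is empty and remains empty for the remaining 4 symbols.
That set has 0 states.

0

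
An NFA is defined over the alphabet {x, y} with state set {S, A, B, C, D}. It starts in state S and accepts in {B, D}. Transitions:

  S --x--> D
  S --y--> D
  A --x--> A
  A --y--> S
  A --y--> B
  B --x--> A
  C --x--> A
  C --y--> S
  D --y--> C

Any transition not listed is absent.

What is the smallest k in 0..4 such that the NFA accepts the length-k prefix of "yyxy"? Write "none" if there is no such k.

1

Start in {S}.
Read 'y': {S} → {D}.
None of the earlier sets intersect F, but {D} does.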